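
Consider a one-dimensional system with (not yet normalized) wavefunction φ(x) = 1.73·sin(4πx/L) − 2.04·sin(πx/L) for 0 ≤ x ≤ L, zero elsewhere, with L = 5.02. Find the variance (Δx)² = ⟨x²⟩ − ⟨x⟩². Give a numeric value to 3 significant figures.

1.32

Compute ⟨x⟩ and ⟨x²⟩ separately, then (Δx)² = ⟨x²⟩ − ⟨x⟩².
On 0 ≤ x ≤ L (j ≠ l): ∫sin²(jπx/L) dx = L/2, ∫sin(jπx/L)·sin(lπx/L) dx = 0; diagonal moments ∫x·sin²(jπx/L) dx = L²/4, ∫x²·sin²(jπx/L) dx = L³·(1/6 − 1/(4j²π²)); cross terms ∫x·sin(jπx/L)·sin(lπx/L) dx = 0 for j + l even and −4jlL²/(π²(j² − l²)²) for j + l odd, ∫x²·sin(jπx/L)·sin(lπx/L) dx = (−1)^(j+l)·4jlL³/(π²(j² − l²)²); higher powers the same way via product-to-sum and parts.
Normalization: ∫|φ|² dx = 17.958.
⟨x⟩ = 2.5814 and ⟨x²⟩ = 7.9824.
(Δx)² = 7.9824 − (2.5814)² = 1.3190.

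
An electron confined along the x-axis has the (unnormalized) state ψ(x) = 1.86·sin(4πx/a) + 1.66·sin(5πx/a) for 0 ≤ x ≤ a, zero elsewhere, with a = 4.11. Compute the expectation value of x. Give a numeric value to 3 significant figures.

1.24

⟨x⟩ = ∫ x·|ψ|² dx / ∫|ψ|² dx (integrals over the domain).
On 0 ≤ x ≤ a (j ≠ l): ∫sin²(jπx/a) dx = a/2, ∫sin(jπx/a)·sin(lπx/a) dx = 0; diagonal moments ∫x·sin²(jπx/a) dx = a²/4, ∫x²·sin²(jπx/a) dx = a³·(1/6 − 1/(4j²π²)); cross terms ∫x·sin(jπx/a)·sin(lπx/a) dx = 0 for j + l even and −4jla²/(π²(j² − l²)²) for j + l odd, ∫x²·sin(jπx/a)·sin(lπx/a) dx = (−1)^(j+l)·4jla³/(π²(j² − l²)²); higher powers the same way via product-to-sum and parts.
State is unnormalized: ∫|ψ|² dx = 12.772, and ∫ψ*·x·ψ dx = 15.808, so ⟨x⟩ = 15.808 / 12.772.
⟨x⟩ = 1.2377.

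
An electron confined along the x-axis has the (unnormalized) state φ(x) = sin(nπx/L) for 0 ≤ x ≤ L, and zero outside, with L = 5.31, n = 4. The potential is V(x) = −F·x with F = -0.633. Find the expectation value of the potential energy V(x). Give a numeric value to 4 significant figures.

1.681

⟨V⟩ = ∫ V(x)·|φ|² dx / ∫|φ|² dx.
With sin²θ = (1 − cos2θ)/2 on 0 ≤ x ≤ L: ∫sin²(nπx/L) dx = L/2, ∫x·sin²(nπx/L) dx = L²/4, ∫x²·sin²(nπx/L) dx = L³·(1/6 − 1/(4n²π²)); higher powers xᵏ the same way, integrating xᵏ·cos(2nπx/L) by parts.
State is unnormalized: ∫|φ|² dx = 2.6550, and ∫φ*·V(x)·φ dx = 4.4620, so ⟨V⟩ = 4.4620 / 2.6550.
⟨V⟩ = 1.6806.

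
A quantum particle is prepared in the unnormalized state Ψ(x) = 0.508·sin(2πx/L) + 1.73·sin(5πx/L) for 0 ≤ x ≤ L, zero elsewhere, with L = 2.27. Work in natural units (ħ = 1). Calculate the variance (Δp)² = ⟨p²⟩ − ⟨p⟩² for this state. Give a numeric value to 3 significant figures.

44.7

Compute ⟨p⟩ and ⟨p²⟩ separately; (Δp)² = ⟨p²⟩ − ⟨p⟩².
d²/dx² sin(jπx/L) = −(jπ/L)²·sin(jπx/L); on 0 ≤ x ≤ L, ∫sin²(jπx/L) dx = L/2 and ∫sin(jπx/L)·sin(lπx/L) dx = 0 for j ≠ l, so only diagonal terms survive in ∫|Ψ|² and ∫Ψ·Ψ″; ∫Ψ·Ψ′ dx = [Ψ²/2] between the walls = 0.
Normalization: ∫|Ψ|² dx = 3.6898.
⟨p⟩ = 0.0000 and ⟨p²⟩ = 44.691.
(Δp)² = 44.691 − (0.0000)² = 44.691.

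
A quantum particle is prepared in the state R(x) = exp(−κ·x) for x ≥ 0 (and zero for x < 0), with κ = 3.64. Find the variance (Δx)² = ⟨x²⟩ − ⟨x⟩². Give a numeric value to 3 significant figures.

Compute ⟨x⟩ and ⟨x²⟩ separately, then (Δx)² = ⟨x²⟩ − ⟨x⟩².
Every integrand reduces to terms xʲ·e^(−2κx) on [0, ∞); use ∫₀^∞ xʲ·e^(−2κx) dx = j!/(2κ)^(j+1).
Normalization: ∫|R|² dx = 0.13736.
⟨x⟩ = 0.13736 and ⟨x²⟩ = 0.037737.
(Δx)² = 0.037737 − (0.13736)² = 0.018868.

0.0189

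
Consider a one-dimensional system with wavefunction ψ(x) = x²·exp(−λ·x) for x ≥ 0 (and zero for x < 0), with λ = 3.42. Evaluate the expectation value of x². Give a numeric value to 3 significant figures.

0.641

⟨x²⟩ = ∫ x²·|ψ|² dx / ∫|ψ|² dx (integrals over the domain).
Every integrand reduces to terms xʲ·e^(−2λx) on [0, ∞); use ∫₀^∞ xʲ·e^(−2λx) dx = j!/(2λ)^(j+1).
State is unnormalized: ∫|ψ|² dx = 0.0016030, and ∫ψ*·x²·ψ dx = 0.0010279, so ⟨x²⟩ = 0.0010279 / 0.0016030.
⟨x²⟩ = 0.64122.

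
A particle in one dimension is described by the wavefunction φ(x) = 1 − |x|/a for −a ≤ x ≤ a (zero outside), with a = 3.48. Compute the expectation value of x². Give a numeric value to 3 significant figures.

1.21

⟨x²⟩ = ∫ x²·|φ|² dx / ∫|φ|² dx (integrals over the domain).
φ is even, so ∫ over [−a, a] = 2∫₀ᵃ with φ = 1 − x/a there: ∫₀ᵃ (1 − x/a)² dx = a/3, ∫₀ᵃ x²(1 − x/a)² dx = a³/30, ∫₀ᵃ x⁴(1 − x/a)² dx = a⁵/105.
State is unnormalized: ∫|φ|² dx = 2.3200, and ∫φ*·x²·φ dx = 2.8096, so ⟨x²⟩ = 2.8096 / 2.3200.
⟨x²⟩ = 1.2110.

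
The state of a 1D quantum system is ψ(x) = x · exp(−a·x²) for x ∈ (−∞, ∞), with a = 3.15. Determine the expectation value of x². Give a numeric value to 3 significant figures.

0.238

⟨x²⟩ = ∫ x²·|ψ|² dx / ∫|ψ|² dx (integrals over the domain).
Expand each integrand as polynomial × e^(−2ax²) and use ∫x^(2j)·e^(−2ax²) dx = (2j−1)!!/(4a)^j · √(π/(2a)), odd powers → 0; here √(π/(2a)) = 0.70616.
State is unnormalized: ∫|ψ|² dx = 0.056045, and ∫ψ*·x²·ψ dx = 0.013344, so ⟨x²⟩ = 0.013344 / 0.056045.
⟨x²⟩ = 0.23810.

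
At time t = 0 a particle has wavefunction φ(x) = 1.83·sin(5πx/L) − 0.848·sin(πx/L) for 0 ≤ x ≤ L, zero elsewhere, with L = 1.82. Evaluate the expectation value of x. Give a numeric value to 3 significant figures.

0.910

⟨x⟩ = ∫ x·|φ|² dx / ∫|φ|² dx (integrals over the domain).
On 0 ≤ x ≤ L (j ≠ l): ∫sin²(jπx/L) dx = L/2, ∫sin(jπx/L)·sin(lπx/L) dx = 0; diagonal moments ∫x·sin²(jπx/L) dx = L²/4, ∫x²·sin²(jπx/L) dx = L³·(1/6 − 1/(4j²π²)); cross terms ∫x·sin(jπx/L)·sin(lπx/L) dx = 0 for j + l even and −4jlL²/(π²(j² − l²)²) for j + l odd, ∫x²·sin(jπx/L)·sin(lπx/L) dx = (−1)^(j+l)·4jlL³/(π²(j² − l²)²); higher powers the same way via product-to-sum and parts.
State is unnormalized: ∫|φ|² dx = 3.7019, and ∫φ*·x·φ dx = 3.3687, so ⟨x⟩ = 3.3687 / 3.7019.
⟨x⟩ = 0.91000.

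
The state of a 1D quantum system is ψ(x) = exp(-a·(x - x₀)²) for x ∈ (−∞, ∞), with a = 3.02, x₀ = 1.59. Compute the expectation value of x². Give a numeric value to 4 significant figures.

⟨x²⟩ = ∫ x²·|ψ|² dx / ∫|ψ|² dx (integrals over the domain).
Gaussian moments (u = x − x₀): ∫u^(2j)·e^(−2au²) du = (2j−1)!!/(4a)^j · √(π/(2a)), odd powers integrate to 0; here √(π/(2a)) = 0.72120.
State is unnormalized: ∫|ψ|² dx = 0.72120, and ∫ψ*·x²·ψ dx = 1.8830, so ⟨x²⟩ = 1.8830 / 0.72120.
⟨x²⟩ = 2.6109.

2.611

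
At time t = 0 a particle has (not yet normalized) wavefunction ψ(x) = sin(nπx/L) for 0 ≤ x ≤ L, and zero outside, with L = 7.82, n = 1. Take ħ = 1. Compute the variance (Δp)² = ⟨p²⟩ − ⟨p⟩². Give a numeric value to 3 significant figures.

0.161

Compute ⟨p⟩ and ⟨p²⟩ separately; (Δp)² = ⟨p²⟩ − ⟨p⟩².
d/dx sin(nπx/L) = (nπ/L)·cos(nπx/L) and d²/dx² sin(nπx/L) = −(nπ/L)²·sin(nπx/L); on 0 ≤ x ≤ L, ∫sin²(nπx/L) dx = L/2 and ∫sin(nπx/L)·cos(nπx/L) dx = 0.
Normalization: ∫|ψ|² dx = 3.9100.
⟨p⟩ = 0.0000 and ⟨p²⟩ = 0.16139.
(Δp)² = 0.16139 − (0.0000)² = 0.16139.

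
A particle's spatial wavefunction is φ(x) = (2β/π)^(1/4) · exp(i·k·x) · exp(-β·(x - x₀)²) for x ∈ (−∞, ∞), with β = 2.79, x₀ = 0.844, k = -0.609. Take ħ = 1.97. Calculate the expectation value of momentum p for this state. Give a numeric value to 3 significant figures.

p φ = −iħ dφ/dx; then ⟨p⟩ = ∫ φ*·(pφ) dx.
Gaussian moments (u = x − x₀): ∫u^(2j)·e^(−2βu²) du = (2j−1)!!/(4β)^j · √(π/(2β)), odd powers integrate to 0; here √(π/(2β)) = 0.75034. Derivatives: φ′ = (ik − 2βu)·φ, φ″ = ((ik − 2βu)² − 2β)·φ; the odd-in-u pieces drop out.
⟨p⟩ = -1.1997.

-1.20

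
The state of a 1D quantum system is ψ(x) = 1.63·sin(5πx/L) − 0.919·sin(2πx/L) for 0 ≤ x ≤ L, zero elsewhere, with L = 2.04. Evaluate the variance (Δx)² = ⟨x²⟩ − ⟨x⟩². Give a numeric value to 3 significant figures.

Compute ⟨x⟩ and ⟨x²⟩ separately, then (Δx)² = ⟨x²⟩ − ⟨x⟩².
On 0 ≤ x ≤ L (j ≠ l): ∫sin²(jπx/L) dx = L/2, ∫sin(jπx/L)·sin(lπx/L) dx = 0; diagonal moments ∫x·sin²(jπx/L) dx = L²/4, ∫x²·sin²(jπx/L) dx = L³·(1/6 − 1/(4j²π²)); cross terms ∫x·sin(jπx/L)·sin(lπx/L) dx = 0 for j + l even and −4jlL²/(π²(j² − l²)²) for j + l odd, ∫x²·sin(jπx/L)·sin(lπx/L) dx = (−1)^(j+l)·4jlL³/(π²(j² − l²)²); higher powers the same way via product-to-sum and parts.
Normalization: ∫|ψ|² dx = 3.5715.
⟨x⟩ = 1.0521 and ⟨x²⟩ = 1.4335.
(Δx)² = 1.4335 − (1.0521)² = 0.32666.

0.327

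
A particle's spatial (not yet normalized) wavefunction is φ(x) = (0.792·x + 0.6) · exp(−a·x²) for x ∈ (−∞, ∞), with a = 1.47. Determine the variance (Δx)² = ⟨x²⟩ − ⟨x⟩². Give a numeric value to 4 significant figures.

0.1279

Compute ⟨x⟩ and ⟨x²⟩ separately, then (Δx)² = ⟨x²⟩ − ⟨x⟩².
Expand each integrand as polynomial × e^(−2ax²) and use ∫x^(2j)·e^(−2ax²) dx = (2j−1)!!/(4a)^j · √(π/(2a)), odd powers → 0; here √(π/(2a)) = 1.0337.
Normalization: ∫|φ|² dx = 0.48241.
⟨x⟩ = 0.34635 and ⟨x²⟩ = 0.24782.
(Δx)² = 0.24782 − (0.34635)² = 0.12786.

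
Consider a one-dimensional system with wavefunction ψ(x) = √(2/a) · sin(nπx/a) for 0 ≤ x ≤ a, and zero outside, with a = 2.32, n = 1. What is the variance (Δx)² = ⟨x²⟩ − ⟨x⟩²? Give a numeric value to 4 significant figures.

Compute ⟨x⟩ and ⟨x²⟩ separately, then (Δx)² = ⟨x²⟩ − ⟨x⟩².
With sin²θ = (1 − cos2θ)/2 on 0 ≤ x ≤ a: ∫sin²(nπx/a) dx = a/2, ∫x·sin²(nπx/a) dx = a²/4, ∫x²·sin²(nπx/a) dx = a³·(1/6 − 1/(4n²π²)); higher powers xᵏ the same way, integrating xᵏ·cos(2nπx/a) by parts.
⟨x⟩ = 1.1600 and ⟨x²⟩ = 1.5215.
(Δx)² = 1.5215 − (1.1600)² = 0.17586.

0.1759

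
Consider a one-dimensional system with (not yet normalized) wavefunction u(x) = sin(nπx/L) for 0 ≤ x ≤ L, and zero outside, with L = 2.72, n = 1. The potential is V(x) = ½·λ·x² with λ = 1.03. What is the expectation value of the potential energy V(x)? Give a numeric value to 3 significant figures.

1.08

⟨V⟩ = ∫ V(x)·|u|² dx / ∫|u|² dx.
With sin²θ = (1 − cos2θ)/2 on 0 ≤ x ≤ L: ∫sin²(nπx/L) dx = L/2, ∫x·sin²(nπx/L) dx = L²/4, ∫x²·sin²(nπx/L) dx = L³·(1/6 − 1/(4n²π²)); higher powers xᵏ the same way, integrating xᵏ·cos(2nπx/L) by parts.
State is unnormalized: ∫|u|² dx = 1.3600, and ∫u*·V(x)·u dx = 1.4648, so ⟨V⟩ = 1.4648 / 1.3600.
⟨V⟩ = 1.0770.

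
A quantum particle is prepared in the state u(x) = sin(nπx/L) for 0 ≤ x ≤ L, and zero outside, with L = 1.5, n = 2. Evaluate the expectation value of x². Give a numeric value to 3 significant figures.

⟨x²⟩ = ∫ x²·|u|² dx / ∫|u|² dx (integrals over the domain).
With sin²θ = (1 − cos2θ)/2 on 0 ≤ x ≤ L: ∫sin²(nπx/L) dx = L/2, ∫x·sin²(nπx/L) dx = L²/4, ∫x²·sin²(nπx/L) dx = L³·(1/6 − 1/(4n²π²)); higher powers xᵏ the same way, integrating xᵏ·cos(2nπx/L) by parts.
State is unnormalized: ∫|u|² dx = 0.75000, and ∫u*·x²·u dx = 0.54113, so ⟨x²⟩ = 0.54113 / 0.75000.
⟨x²⟩ = 0.72150.

0.722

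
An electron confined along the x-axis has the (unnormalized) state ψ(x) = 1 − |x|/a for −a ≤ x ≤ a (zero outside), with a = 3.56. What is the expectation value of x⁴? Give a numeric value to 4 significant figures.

4.589

⟨x⁴⟩ = ∫ x⁴·|ψ|² dx / ∫|ψ|² dx (integrals over the domain).
ψ is even, so ∫ over [−a, a] = 2∫₀ᵃ with ψ = 1 − x/a there: ∫₀ᵃ (1 − x/a)² dx = a/3, ∫₀ᵃ x²(1 − x/a)² dx = a³/30, ∫₀ᵃ x⁴(1 − x/a)² dx = a⁵/105.
State is unnormalized: ∫|ψ|² dx = 2.3733, and ∫ψ*·x⁴·ψ dx = 10.892, so ⟨x⁴⟩ = 10.892 / 2.3733.
⟨x⁴⟩ = 4.5891.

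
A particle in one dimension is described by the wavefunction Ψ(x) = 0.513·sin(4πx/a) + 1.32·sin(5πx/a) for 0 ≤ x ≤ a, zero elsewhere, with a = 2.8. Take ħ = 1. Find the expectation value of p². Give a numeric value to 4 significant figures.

p² Ψ = −ħ² d²Ψ/dx²; ⟨p²⟩ = −ħ² ∫ Ψ*·Ψ'' dx / ∫|Ψ|² dx.
d²/dx² sin(jπx/a) = −(jπ/a)²·sin(jπx/a); on 0 ≤ x ≤ a, ∫sin²(jπx/a) dx = a/2 and ∫sin(jπx/a)·sin(lπx/a) dx = 0 for j ≠ l, so only diagonal terms survive in ∫|Ψ|² and ∫Ψ·Ψ″; ∫Ψ·Ψ′ dx = [Ψ²/2] between the walls = 0.
State is unnormalized: ∫|Ψ|² dx = 2.8078, and ∫Ψ*·(−ħ² Ψ'') dx = 84.192, so ⟨p²⟩ = 84.192 / 2.8078.
⟨p²⟩ = 29.985.

29.99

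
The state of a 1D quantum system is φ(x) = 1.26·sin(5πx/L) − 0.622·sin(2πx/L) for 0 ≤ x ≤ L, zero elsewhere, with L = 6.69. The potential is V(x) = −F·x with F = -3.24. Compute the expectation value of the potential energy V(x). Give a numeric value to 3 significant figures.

⟨V⟩ = ∫ V(x)·|φ|² dx / ∫|φ|² dx.
On 0 ≤ x ≤ L (j ≠ l): ∫sin²(jπx/L) dx = L/2, ∫sin(jπx/L)·sin(lπx/L) dx = 0; diagonal moments ∫x·sin²(jπx/L) dx = L²/4, ∫x²·sin²(jπx/L) dx = L³·(1/6 − 1/(4j²π²)); cross terms ∫x·sin(jπx/L)·sin(lπx/L) dx = 0 for j + l even and −4jlL²/(π²(j² − l²)²) for j + l odd, ∫x²·sin(jπx/L)·sin(lπx/L) dx = (−1)^(j+l)·4jlL³/(π²(j² − l²)²); higher powers the same way via product-to-sum and parts.
State is unnormalized: ∫|φ|² dx = 6.6046, and ∫φ*·V(x)·φ dx = 73.669, so ⟨V⟩ = 73.669 / 6.6046.
⟨V⟩ = 11.154.

11.2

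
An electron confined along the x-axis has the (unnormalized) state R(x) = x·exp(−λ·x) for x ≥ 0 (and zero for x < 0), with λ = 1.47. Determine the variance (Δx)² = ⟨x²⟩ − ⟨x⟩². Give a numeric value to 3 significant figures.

0.347

Compute ⟨x⟩ and ⟨x²⟩ separately, then (Δx)² = ⟨x²⟩ − ⟨x⟩².
Every integrand reduces to terms xʲ·e^(−2λx) on [0, ∞); use ∫₀^∞ xʲ·e^(−2λx) dx = j!/(2λ)^(j+1).
Normalization: ∫|R|² dx = 0.078702.
⟨x⟩ = 1.0204 and ⟨x²⟩ = 1.3883.
(Δx)² = 1.3883 − (1.0204)² = 0.34708.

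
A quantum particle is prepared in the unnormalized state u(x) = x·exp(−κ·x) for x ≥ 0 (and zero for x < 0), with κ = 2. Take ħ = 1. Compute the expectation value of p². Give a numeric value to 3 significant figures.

4.00

p² u = −ħ² d²u/dx²; ⟨p²⟩ = −ħ² ∫ u*·u'' dx / ∫|u|² dx.
Differentiate x·exp(−κ·x) with the product rule; every integrand then reduces to terms xʲ·e^(−2κx) on [0, ∞), with ∫₀^∞ xʲ·e^(−2κx) dx = j!/(2κ)^(j+1).
State is unnormalized: ∫|u|² dx = 0.031250, and ∫u*·(−ħ² u'') dx = 0.12500, so ⟨p²⟩ = 0.12500 / 0.031250.
⟨p²⟩ = 4.0000.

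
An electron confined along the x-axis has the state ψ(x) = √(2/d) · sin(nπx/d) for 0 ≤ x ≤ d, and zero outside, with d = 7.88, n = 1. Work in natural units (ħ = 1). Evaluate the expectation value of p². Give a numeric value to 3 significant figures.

p² ψ = −ħ² d²ψ/dx²; ⟨p²⟩ = −ħ² ∫ ψ*·ψ'' dx.
d/dx sin(nπx/d) = (nπ/d)·cos(nπx/d) and d²/dx² sin(nπx/d) = −(nπ/d)²·sin(nπx/d); on 0 ≤ x ≤ d, ∫sin²(nπx/d) dx = d/2 and ∫sin(nπx/d)·cos(nπx/d) dx = 0.
⟨p²⟩ = 0.15895.

0.159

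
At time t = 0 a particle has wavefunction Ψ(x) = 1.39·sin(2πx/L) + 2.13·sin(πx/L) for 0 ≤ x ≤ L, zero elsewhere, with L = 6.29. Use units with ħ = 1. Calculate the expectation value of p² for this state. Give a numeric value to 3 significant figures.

p² Ψ = −ħ² d²Ψ/dx²; ⟨p²⟩ = −ħ² ∫ Ψ*·Ψ'' dx / ∫|Ψ|² dx.
d²/dx² sin(jπx/L) = −(jπ/L)²·sin(jπx/L); on 0 ≤ x ≤ L, ∫sin²(jπx/L) dx = L/2 and ∫sin(jπx/L)·sin(lπx/L) dx = 0 for j ≠ l, so only diagonal terms survive in ∫|Ψ|² and ∫Ψ·Ψ″; ∫Ψ·Ψ′ dx = [Ψ²/2] between the walls = 0.
State is unnormalized: ∫|Ψ|² dx = 20.345, and ∫Ψ*·(−ħ² Ψ'') dx = 9.6227, so ⟨p²⟩ = 9.6227 / 20.345.
⟨p²⟩ = 0.47298.

0.473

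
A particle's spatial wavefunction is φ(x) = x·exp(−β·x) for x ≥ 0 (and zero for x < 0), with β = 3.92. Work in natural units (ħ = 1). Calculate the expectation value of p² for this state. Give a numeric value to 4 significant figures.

15.37

p² φ = −ħ² d²φ/dx²; ⟨p²⟩ = −ħ² ∫ φ*·φ'' dx / ∫|φ|² dx.
Differentiate x·exp(−β·x) with the product rule; every integrand then reduces to terms xʲ·e^(−2βx) on [0, ∞), with ∫₀^∞ xʲ·e^(−2βx) dx = j!/(2β)^(j+1).
State is unnormalized: ∫|φ|² dx = 0.0041503, and ∫φ*·(−ħ² φ'') dx = 0.063776, so ⟨p²⟩ = 0.063776 / 0.0041503.
⟨p²⟩ = 15.366.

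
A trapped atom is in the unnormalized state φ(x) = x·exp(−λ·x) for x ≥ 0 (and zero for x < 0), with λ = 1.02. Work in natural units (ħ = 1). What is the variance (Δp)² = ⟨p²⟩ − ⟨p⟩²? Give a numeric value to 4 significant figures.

1.040

Compute ⟨p⟩ and ⟨p²⟩ separately; (Δp)² = ⟨p²⟩ − ⟨p⟩².
Differentiate x·exp(−λ·x) with the product rule; every integrand then reduces to terms xʲ·e^(−2λx) on [0, ∞), with ∫₀^∞ xʲ·e^(−2λx) dx = j!/(2λ)^(j+1).
Normalization: ∫|φ|² dx = 0.23558.
⟨p⟩ = 0.0000 and ⟨p²⟩ = 1.0404.
(Δp)² = 1.0404 − (0.0000)² = 1.0404.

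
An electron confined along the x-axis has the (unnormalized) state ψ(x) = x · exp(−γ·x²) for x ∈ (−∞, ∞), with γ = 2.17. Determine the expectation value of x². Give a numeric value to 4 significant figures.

⟨x²⟩ = ∫ x²·|ψ|² dx / ∫|ψ|² dx (integrals over the domain).
Expand each integrand as polynomial × e^(−2γx²) and use ∫x^(2j)·e^(−2γx²) dx = (2j−1)!!/(4γ)^j · √(π/(2γ)), odd powers → 0; here √(π/(2γ)) = 0.85081.
State is unnormalized: ∫|ψ|² dx = 0.098019, and ∫ψ*·x²·ψ dx = 0.033878, so ⟨x²⟩ = 0.033878 / 0.098019.
⟨x²⟩ = 0.34562.

0.3456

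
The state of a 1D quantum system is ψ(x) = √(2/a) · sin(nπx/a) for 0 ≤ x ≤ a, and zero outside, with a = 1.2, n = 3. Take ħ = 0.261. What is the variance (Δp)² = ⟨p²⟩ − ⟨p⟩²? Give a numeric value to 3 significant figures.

4.20

Compute ⟨p⟩ and ⟨p²⟩ separately; (Δp)² = ⟨p²⟩ − ⟨p⟩².
d/dx sin(nπx/a) = (nπ/a)·cos(nπx/a) and d²/dx² sin(nπx/a) = −(nπ/a)²·sin(nπx/a); on 0 ≤ x ≤ a, ∫sin²(nπx/a) dx = a/2 and ∫sin(nπx/a)·cos(nπx/a) dx = 0.
⟨p⟩ = 0.0000 and ⟨p²⟩ = 4.2020.
(Δp)² = 4.2020 − (0.0000)² = 4.2020.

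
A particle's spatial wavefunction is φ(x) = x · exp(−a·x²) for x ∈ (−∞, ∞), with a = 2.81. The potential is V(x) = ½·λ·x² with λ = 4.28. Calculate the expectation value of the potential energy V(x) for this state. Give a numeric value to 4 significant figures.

0.5712

⟨V⟩ = ∫ V(x)·|φ|² dx / ∫|φ|² dx.
Expand each integrand as polynomial × e^(−2ax²) and use ∫x^(2j)·e^(−2ax²) dx = (2j−1)!!/(4a)^j · √(π/(2a)), odd powers → 0; here √(π/(2a)) = 0.74766.
State is unnormalized: ∫|φ|² dx = 0.066518, and ∫φ*·V(x)·φ dx = 0.037993, so ⟨V⟩ = 0.037993 / 0.066518.
⟨V⟩ = 0.57117.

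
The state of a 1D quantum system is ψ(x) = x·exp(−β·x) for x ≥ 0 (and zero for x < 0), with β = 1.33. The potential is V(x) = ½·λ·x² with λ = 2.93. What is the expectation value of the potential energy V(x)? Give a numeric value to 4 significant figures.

⟨V⟩ = ∫ V(x)·|ψ|² dx / ∫|ψ|² dx.
Every integrand reduces to terms xʲ·e^(−2βx) on [0, ∞); use ∫₀^∞ xʲ·e^(−2βx) dx = j!/(2β)^(j+1).
State is unnormalized: ∫|ψ|² dx = 0.10626, and ∫ψ*·V(x)·ψ dx = 0.26402, so ⟨V⟩ = 0.26402 / 0.10626.
⟨V⟩ = 2.4846.

2.485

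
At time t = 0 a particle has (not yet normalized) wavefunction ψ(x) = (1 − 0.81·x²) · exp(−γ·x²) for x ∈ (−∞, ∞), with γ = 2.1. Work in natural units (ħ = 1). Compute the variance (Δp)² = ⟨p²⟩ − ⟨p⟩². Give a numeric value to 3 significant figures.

3.16

Compute ⟨p⟩ and ⟨p²⟩ separately; (Δp)² = ⟨p²⟩ − ⟨p⟩².
Expand each integrand as polynomial × e^(−2γx²) and use ∫x^(2j)·e^(−2γx²) dx = (2j−1)!!/(4γ)^j · √(π/(2γ)), odd powers → 0; here √(π/(2γ)) = 0.86487. Differentiate with the product rule, d/dx e^(−γx²) = −2γx·e^(−γx²).
Normalization: ∫|ψ|² dx = 0.72220.
⟨p⟩ = 0.0000 and ⟨p²⟩ = 3.1636.
(Δp)² = 3.1636 − (0.0000)² = 3.1636.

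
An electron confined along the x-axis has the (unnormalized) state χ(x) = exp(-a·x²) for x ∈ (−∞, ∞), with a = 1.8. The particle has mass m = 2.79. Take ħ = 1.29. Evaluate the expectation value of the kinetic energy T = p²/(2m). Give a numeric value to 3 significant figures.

0.537

T = −(ħ²/2m) d²/dx², so ⟨T⟩ = −(ħ²/2m) ∫ χ*·χ'' dx / ∫|χ|² dx; with m = 2.79.
Gaussian moments: ∫x^(2j)·e^(−2ax²) dx = (2j−1)!!/(4a)^j · √(π/(2a)), odd powers integrate to 0; here √(π/(2a)) = 0.93417. Derivatives: d/dx e^(−ax²) = −2ax·e^(−ax²), d²/dx² e^(−ax²) = (4a²x² − 2a)·e^(−ax²).
State is unnormalized: ∫|χ|² dx = 0.93417, and ∫χ*·(−ħ²/2m · χ'') dx = 0.50147, so ⟨T⟩ = 0.50147 / 0.93417.
⟨T⟩ = 0.53681.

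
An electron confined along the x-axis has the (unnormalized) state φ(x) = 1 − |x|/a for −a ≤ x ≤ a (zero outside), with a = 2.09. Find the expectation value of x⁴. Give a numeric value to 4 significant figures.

0.5452

⟨x⁴⟩ = ∫ x⁴·|φ|² dx / ∫|φ|² dx (integrals over the domain).
φ is even, so ∫ over [−a, a] = 2∫₀ᵃ with φ = 1 − x/a there: ∫₀ᵃ (1 − x/a)² dx = a/3, ∫₀ᵃ x²(1 − x/a)² dx = a³/30, ∫₀ᵃ x⁴(1 − x/a)² dx = a⁵/105.
State is unnormalized: ∫|φ|² dx = 1.3933, and ∫φ*·x⁴·φ dx = 0.75958, so ⟨x⁴⟩ = 0.75958 / 1.3933.
⟨x⁴⟩ = 0.54515.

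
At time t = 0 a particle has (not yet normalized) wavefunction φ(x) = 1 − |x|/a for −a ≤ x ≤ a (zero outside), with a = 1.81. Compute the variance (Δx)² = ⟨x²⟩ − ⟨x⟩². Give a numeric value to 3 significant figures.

0.328

Compute ⟨x⟩ and ⟨x²⟩ separately, then (Δx)² = ⟨x²⟩ − ⟨x⟩².
φ is even, so ∫ over [−a, a] = 2∫₀ᵃ with φ = 1 − x/a there: ∫₀ᵃ (1 − x/a)² dx = a/3, ∫₀ᵃ x²(1 − x/a)² dx = a³/30, ∫₀ᵃ x⁴(1 − x/a)² dx = a⁵/105.
Normalization: ∫|φ|² dx = 1.2067.
⟨x⟩ = 0.0000 and ⟨x²⟩ = 0.32761.
(Δx)² = 0.32761 − (0.0000)² = 0.32761.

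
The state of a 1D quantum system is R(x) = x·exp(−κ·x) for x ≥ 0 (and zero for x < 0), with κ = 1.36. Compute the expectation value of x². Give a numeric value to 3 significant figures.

⟨x²⟩ = ∫ x²·|R|² dx / ∫|R|² dx (integrals over the domain).
Every integrand reduces to terms xʲ·e^(−2κx) on [0, ∞); use ∫₀^∞ xʲ·e^(−2κx) dx = j!/(2κ)^(j+1).
State is unnormalized: ∫|R|² dx = 0.099386, and ∫R*·x²·R dx = 0.16120, so ⟨x²⟩ = 0.16120 / 0.099386.
⟨x²⟩ = 1.6220.

1.62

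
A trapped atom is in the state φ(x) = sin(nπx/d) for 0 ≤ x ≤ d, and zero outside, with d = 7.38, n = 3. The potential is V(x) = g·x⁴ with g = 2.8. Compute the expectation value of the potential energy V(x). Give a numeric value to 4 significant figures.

1569.

⟨V⟩ = ∫ V(x)·|φ|² dx / ∫|φ|² dx.
With sin²θ = (1 − cos2θ)/2 on 0 ≤ x ≤ d: ∫sin²(nπx/d) dx = d/2, ∫x·sin²(nπx/d) dx = d²/4, ∫x²·sin²(nπx/d) dx = d³·(1/6 − 1/(4n²π²)); higher powers xᵏ the same way, integrating xᵏ·cos(2nπx/d) by parts.
State is unnormalized: ∫|φ|² dx = 3.6900, and ∫φ*·V(x)·φ dx = 5790.5, so ⟨V⟩ = 5790.5 / 3.6900.
⟨V⟩ = 1569.2.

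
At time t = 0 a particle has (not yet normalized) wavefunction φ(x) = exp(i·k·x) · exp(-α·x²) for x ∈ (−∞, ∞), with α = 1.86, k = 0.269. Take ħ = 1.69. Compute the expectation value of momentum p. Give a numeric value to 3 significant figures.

p φ = −iħ dφ/dx; then ⟨p⟩ = ∫ φ*·(pφ) dx / ∫|φ|² dx.
Gaussian moments: ∫x^(2j)·e^(−2αx²) dx = (2j−1)!!/(4α)^j · √(π/(2α)), odd powers integrate to 0; here √(π/(2α)) = 0.91897. Derivatives: φ′ = (ik − 2αx)·φ, φ″ = ((ik − 2αx)² − 2α)·φ; the odd-in-x pieces drop out.
State is unnormalized: ∫|φ|² dx = 0.91897, and ∫φ*·(−iħ φ') dx = 0.41778, so ⟨p⟩ = 0.41778 / 0.91897.
⟨p⟩ = 0.45461.

0.455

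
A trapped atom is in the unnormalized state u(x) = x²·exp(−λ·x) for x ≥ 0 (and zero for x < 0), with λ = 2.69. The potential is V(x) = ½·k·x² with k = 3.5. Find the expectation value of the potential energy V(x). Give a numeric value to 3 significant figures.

1.81

⟨V⟩ = ∫ V(x)·|u|² dx / ∫|u|² dx.
Every integrand reduces to terms xʲ·e^(−2λx) on [0, ∞); use ∫₀^∞ xʲ·e^(−2λx) dx = j!/(2λ)^(j+1).
State is unnormalized: ∫|u|² dx = 0.0053248, and ∫u*·V(x)·u dx = 0.0096582, so ⟨V⟩ = 0.0096582 / 0.0053248.
⟨V⟩ = 1.8138.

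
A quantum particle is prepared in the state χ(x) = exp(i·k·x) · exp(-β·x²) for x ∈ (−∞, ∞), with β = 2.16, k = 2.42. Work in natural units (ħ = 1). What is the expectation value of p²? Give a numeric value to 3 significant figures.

p² χ = −ħ² d²χ/dx²; ⟨p²⟩ = −ħ² ∫ χ*·χ'' dx / ∫|χ|² dx.
Gaussian moments: ∫x^(2j)·e^(−2βx²) dx = (2j−1)!!/(4β)^j · √(π/(2β)), odd powers integrate to 0; here √(π/(2β)) = 0.85277. Derivatives: χ′ = (ik − 2βx)·χ, χ″ = ((ik − 2βx)² − 2β)·χ; the odd-in-x pieces drop out.
State is unnormalized: ∫|χ|² dx = 0.85277, and ∫χ*·(−ħ² χ'') dx = 6.8362, so ⟨p²⟩ = 6.8362 / 0.85277.
⟨p²⟩ = 8.0164.

8.02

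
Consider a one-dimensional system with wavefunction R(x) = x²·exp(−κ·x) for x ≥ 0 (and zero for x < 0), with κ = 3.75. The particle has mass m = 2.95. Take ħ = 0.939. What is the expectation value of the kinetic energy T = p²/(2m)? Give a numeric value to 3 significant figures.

T = −(ħ²/2m) d²/dx², so ⟨T⟩ = −(ħ²/2m) ∫ R*·R'' dx / ∫|R|² dx; with m = 2.95.
Differentiate x²·exp(−κ·x) with the product rule; every integrand then reduces to terms xʲ·e^(−2κx) on [0, ∞), with ∫₀^∞ xʲ·e^(−2κx) dx = j!/(2κ)^(j+1).
State is unnormalized: ∫|R|² dx = 0.0010114, and ∫R*·(−ħ²/2m · R'') dx = 0.00070848, so ⟨T⟩ = 0.00070848 / 0.0010114.
⟨T⟩ = 0.70052.

0.701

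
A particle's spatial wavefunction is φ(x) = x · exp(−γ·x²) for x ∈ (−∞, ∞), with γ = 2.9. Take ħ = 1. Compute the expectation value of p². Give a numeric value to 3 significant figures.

p² φ = −ħ² d²φ/dx²; ⟨p²⟩ = −ħ² ∫ φ*·φ'' dx / ∫|φ|² dx.
Expand each integrand as polynomial × e^(−2γx²) and use ∫x^(2j)·e^(−2γx²) dx = (2j−1)!!/(4γ)^j · √(π/(2γ)), odd powers → 0; here √(π/(2γ)) = 0.73597. Differentiate with the product rule, d/dx e^(−γx²) = −2γx·e^(−γx²).
State is unnormalized: ∫|φ|² dx = 0.063446, and ∫φ*·(−ħ² φ'') dx = 0.55198, so ⟨p²⟩ = 0.55198 / 0.063446.
⟨p²⟩ = 8.7000.

8.70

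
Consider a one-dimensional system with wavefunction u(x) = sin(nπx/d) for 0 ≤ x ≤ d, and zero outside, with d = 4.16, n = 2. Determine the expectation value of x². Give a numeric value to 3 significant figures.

⟨x²⟩ = ∫ x²·|u|² dx / ∫|u|² dx (integrals over the domain).
With sin²θ = (1 − cos2θ)/2 on 0 ≤ x ≤ d: ∫sin²(nπx/d) dx = d/2, ∫x·sin²(nπx/d) dx = d²/4, ∫x²·sin²(nπx/d) dx = d³·(1/6 − 1/(4n²π²)); higher powers xᵏ the same way, integrating xᵏ·cos(2nπx/d) by parts.
State is unnormalized: ∫|u|² dx = 2.0800, and ∫u*·x²·u dx = 11.543, so ⟨x²⟩ = 11.543 / 2.0800.
⟨x²⟩ = 5.5494.

5.55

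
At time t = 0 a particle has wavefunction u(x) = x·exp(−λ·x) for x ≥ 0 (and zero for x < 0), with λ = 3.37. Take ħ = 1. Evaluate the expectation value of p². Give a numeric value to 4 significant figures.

11.36

p² u = −ħ² d²u/dx²; ⟨p²⟩ = −ħ² ∫ u*·u'' dx / ∫|u|² dx.
Differentiate x·exp(−λ·x) with the product rule; every integrand then reduces to terms xʲ·e^(−2λx) on [0, ∞), with ∫₀^∞ xʲ·e^(−2λx) dx = j!/(2λ)^(j+1).
State is unnormalized: ∫|u|² dx = 0.0065321, and ∫u*·(−ħ² u'') dx = 0.074184, so ⟨p²⟩ = 0.074184 / 0.0065321.
⟨p²⟩ = 11.357.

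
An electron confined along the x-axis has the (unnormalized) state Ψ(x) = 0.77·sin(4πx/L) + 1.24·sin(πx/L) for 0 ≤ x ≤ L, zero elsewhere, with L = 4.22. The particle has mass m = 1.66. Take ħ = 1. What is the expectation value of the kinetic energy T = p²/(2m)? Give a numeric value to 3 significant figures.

T = −(ħ²/2m) d²/dx², so ⟨T⟩ = −(ħ²/2m) ∫ Ψ*·Ψ'' dx / ∫|Ψ|² dx; with m = 1.66.
d²/dx² sin(jπx/L) = −(jπ/L)²·sin(jπx/L); on 0 ≤ x ≤ L, ∫sin²(jπx/L) dx = L/2 and ∫sin(jπx/L)·sin(lπx/L) dx = 0 for j ≠ l, so only diagonal terms survive in ∫|Ψ|² and ∫Ψ·Ψ″; ∫Ψ·Ψ′ dx = [Ψ²/2] between the walls = 0.
State is unnormalized: ∫|Ψ|² dx = 4.4954, and ∫Ψ*·(−ħ²/2m · Ψ'') dx = 3.8829, so ⟨T⟩ = 3.8829 / 4.4954.
⟨T⟩ = 0.86376.

0.864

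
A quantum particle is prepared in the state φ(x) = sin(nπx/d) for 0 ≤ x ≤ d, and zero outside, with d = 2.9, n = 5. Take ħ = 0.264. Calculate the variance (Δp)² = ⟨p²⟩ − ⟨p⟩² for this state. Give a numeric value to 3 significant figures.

2.04

Compute ⟨p⟩ and ⟨p²⟩ separately; (Δp)² = ⟨p²⟩ − ⟨p⟩².
d/dx sin(nπx/d) = (nπ/d)·cos(nπx/d) and d²/dx² sin(nπx/d) = −(nπ/d)²·sin(nπx/d); on 0 ≤ x ≤ d, ∫sin²(nπx/d) dx = d/2 and ∫sin(nπx/d)·cos(nπx/d) dx = 0.
Normalization: ∫|φ|² dx = 1.4500.
⟨p⟩ = 0.0000 and ⟨p²⟩ = 2.0448.
(Δp)² = 2.0448 − (0.0000)² = 2.0448.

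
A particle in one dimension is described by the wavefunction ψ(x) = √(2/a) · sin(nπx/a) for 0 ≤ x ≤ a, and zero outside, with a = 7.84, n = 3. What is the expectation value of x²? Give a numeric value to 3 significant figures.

⟨x²⟩ = ∫ x²·|ψ|² dx (integrals over the domain).
With sin²θ = (1 − cos2θ)/2 on 0 ≤ x ≤ a: ∫sin²(nπx/a) dx = a/2, ∫x·sin²(nπx/a) dx = a²/4, ∫x²·sin²(nπx/a) dx = a³·(1/6 − 1/(4n²π²)); higher powers xᵏ the same way, integrating xᵏ·cos(2nπx/a) by parts.
⟨x²⟩ = 20.143.

20.1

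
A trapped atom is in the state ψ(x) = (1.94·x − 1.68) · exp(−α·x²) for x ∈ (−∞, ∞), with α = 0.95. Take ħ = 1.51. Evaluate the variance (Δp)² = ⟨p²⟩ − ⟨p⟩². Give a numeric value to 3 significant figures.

3.29

Compute ⟨p⟩ and ⟨p²⟩ separately; (Δp)² = ⟨p²⟩ − ⟨p⟩².
Expand each integrand as polynomial × e^(−2αx²) and use ∫x^(2j)·e^(−2αx²) dx = (2j−1)!!/(4α)^j · √(π/(2α)), odd powers → 0; here √(π/(2α)) = 1.2859. Differentiate with the product rule, d/dx e^(−αx²) = −2αx·e^(−αx²).
Normalization: ∫|ψ|² dx = 4.9028.
⟨p⟩ = 0.0000 and ⟨p²⟩ = 3.2914.
(Δp)² = 3.2914 − (0.0000)² = 3.2914.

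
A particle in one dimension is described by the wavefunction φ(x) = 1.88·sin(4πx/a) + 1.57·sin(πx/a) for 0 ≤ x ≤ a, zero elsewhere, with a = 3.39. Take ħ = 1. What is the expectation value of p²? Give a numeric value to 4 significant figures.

p² φ = −ħ² d²φ/dx²; ⟨p²⟩ = −ħ² ∫ φ*·φ'' dx / ∫|φ|² dx.
d²/dx² sin(jπx/a) = −(jπ/a)²·sin(jπx/a); on 0 ≤ x ≤ a, ∫sin²(jπx/a) dx = a/2 and ∫sin(jπx/a)·sin(lπx/a) dx = 0 for j ≠ l, so only diagonal terms survive in ∫|φ|² and ∫φ·φ″; ∫φ·φ′ dx = [φ²/2] between the walls = 0.
State is unnormalized: ∫|φ|² dx = 10.169, and ∫φ*·(−ħ² φ'') dx = 85.908, so ⟨p²⟩ = 85.908 / 10.169.
⟨p²⟩ = 8.4482.

8.448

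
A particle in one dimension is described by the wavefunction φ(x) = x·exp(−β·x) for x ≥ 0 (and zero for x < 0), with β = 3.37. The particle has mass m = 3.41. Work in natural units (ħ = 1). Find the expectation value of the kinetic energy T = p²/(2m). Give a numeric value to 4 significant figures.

T = −(ħ²/2m) d²/dx², so ⟨T⟩ = −(ħ²/2m) ∫ φ*·φ'' dx / ∫|φ|² dx; with m = 3.41.
Differentiate x·exp(−β·x) with the product rule; every integrand then reduces to terms xʲ·e^(−2βx) on [0, ∞), with ∫₀^∞ xʲ·e^(−2βx) dx = j!/(2β)^(j+1).
State is unnormalized: ∫|φ|² dx = 0.0065321, and ∫φ*·(−ħ²/2m · φ'') dx = 0.010877, so ⟨T⟩ = 0.010877 / 0.0065321.
⟨T⟩ = 1.6652.

1.665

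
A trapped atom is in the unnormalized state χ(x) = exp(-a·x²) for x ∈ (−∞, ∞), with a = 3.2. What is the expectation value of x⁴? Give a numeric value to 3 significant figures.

0.0183

⟨x⁴⟩ = ∫ x⁴·|χ|² dx / ∫|χ|² dx (integrals over the domain).
Gaussian moments: ∫x^(2j)·e^(−2ax²) dx = (2j−1)!!/(4a)^j · √(π/(2a)), odd powers integrate to 0; here √(π/(2a)) = 0.70062.
State is unnormalized: ∫|χ|² dx = 0.70062, and ∫χ*·x⁴·χ dx = 0.012829, so ⟨x⁴⟩ = 0.012829 / 0.70062.
⟨x⁴⟩ = 0.018311.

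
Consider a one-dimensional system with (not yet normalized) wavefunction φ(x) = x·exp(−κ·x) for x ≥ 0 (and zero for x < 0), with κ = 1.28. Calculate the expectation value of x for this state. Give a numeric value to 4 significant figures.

1.172

⟨x⟩ = ∫ x·|φ|² dx / ∫|φ|² dx (integrals over the domain).
Every integrand reduces to terms xʲ·e^(−2κx) on [0, ∞); use ∫₀^∞ xʲ·e^(−2κx) dx = j!/(2κ)^(j+1).
State is unnormalized: ∫|φ|² dx = 0.11921, and ∫φ*·x·φ dx = 0.13970, so ⟨x⟩ = 0.13970 / 0.11921.
⟨x⟩ = 1.1719.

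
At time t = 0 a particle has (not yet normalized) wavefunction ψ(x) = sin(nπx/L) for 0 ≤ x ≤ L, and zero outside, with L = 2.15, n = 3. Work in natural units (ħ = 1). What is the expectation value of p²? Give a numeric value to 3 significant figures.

p² ψ = −ħ² d²ψ/dx²; ⟨p²⟩ = −ħ² ∫ ψ*·ψ'' dx / ∫|ψ|² dx.
d/dx sin(nπx/L) = (nπ/L)·cos(nπx/L) and d²/dx² sin(nπx/L) = −(nπ/L)²·sin(nπx/L); on 0 ≤ x ≤ L, ∫sin²(nπx/L) dx = L/2 and ∫sin(nπx/L)·cos(nπx/L) dx = 0.
State is unnormalized: ∫|ψ|² dx = 1.0750, and ∫ψ*·(−ħ² ψ'') dx = 20.657, so ⟨p²⟩ = 20.657 / 1.0750.
⟨p²⟩ = 19.216.

19.2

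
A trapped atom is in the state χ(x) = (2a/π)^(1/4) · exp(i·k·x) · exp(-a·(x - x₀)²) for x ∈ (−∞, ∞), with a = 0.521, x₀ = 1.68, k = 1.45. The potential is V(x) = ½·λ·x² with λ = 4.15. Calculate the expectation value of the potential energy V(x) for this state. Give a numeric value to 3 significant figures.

⟨V⟩ = ∫ V(x)·|χ|² dx.
Gaussian moments (u = x − x₀): ∫u^(2j)·e^(−2au²) du = (2j−1)!!/(4a)^j · √(π/(2a)), odd powers integrate to 0; here √(π/(2a)) = 1.7364.
⟨V⟩ = 6.8522.

6.85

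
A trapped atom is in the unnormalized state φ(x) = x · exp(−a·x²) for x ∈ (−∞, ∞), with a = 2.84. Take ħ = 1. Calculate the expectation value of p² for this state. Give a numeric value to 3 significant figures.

p² φ = −ħ² d²φ/dx²; ⟨p²⟩ = −ħ² ∫ φ*·φ'' dx / ∫|φ|² dx.
Expand each integrand as polynomial × e^(−2ax²) and use ∫x^(2j)·e^(−2ax²) dx = (2j−1)!!/(4a)^j · √(π/(2a)), odd powers → 0; here √(π/(2a)) = 0.74371. Differentiate with the product rule, d/dx e^(−ax²) = −2ax·e^(−ax²).
State is unnormalized: ∫|φ|² dx = 0.065467, and ∫φ*·(−ħ² φ'') dx = 0.55778, so ⟨p²⟩ = 0.55778 / 0.065467.
⟨p²⟩ = 8.5200.

8.52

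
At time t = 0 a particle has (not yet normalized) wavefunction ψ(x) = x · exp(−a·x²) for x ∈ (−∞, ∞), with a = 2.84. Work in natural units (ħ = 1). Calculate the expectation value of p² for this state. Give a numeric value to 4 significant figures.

8.520

p² ψ = −ħ² d²ψ/dx²; ⟨p²⟩ = −ħ² ∫ ψ*·ψ'' dx / ∫|ψ|² dx.
Expand each integrand as polynomial × e^(−2ax²) and use ∫x^(2j)·e^(−2ax²) dx = (2j−1)!!/(4a)^j · √(π/(2a)), odd powers → 0; here √(π/(2a)) = 0.74371. Differentiate with the product rule, d/dx e^(−ax²) = −2ax·e^(−ax²).
State is unnormalized: ∫|ψ|² dx = 0.065467, and ∫ψ*·(−ħ² ψ'') dx = 0.55778, so ⟨p²⟩ = 0.55778 / 0.065467.
⟨p²⟩ = 8.5200.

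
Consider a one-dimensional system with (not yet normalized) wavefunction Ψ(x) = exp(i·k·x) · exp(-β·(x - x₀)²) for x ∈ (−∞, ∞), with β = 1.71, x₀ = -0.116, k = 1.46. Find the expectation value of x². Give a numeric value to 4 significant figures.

0.1597

⟨x²⟩ = ∫ x²·|Ψ|² dx / ∫|Ψ|² dx (integrals over the domain).
Gaussian moments (u = x − x₀): ∫u^(2j)·e^(−2βu²) du = (2j−1)!!/(4β)^j · √(π/(2β)), odd powers integrate to 0; here √(π/(2β)) = 0.95843.
State is unnormalized: ∫|Ψ|² dx = 0.95843, and ∫Ψ*·x²·Ψ dx = 0.15302, so ⟨x²⟩ = 0.15302 / 0.95843.
⟨x²⟩ = 0.15965.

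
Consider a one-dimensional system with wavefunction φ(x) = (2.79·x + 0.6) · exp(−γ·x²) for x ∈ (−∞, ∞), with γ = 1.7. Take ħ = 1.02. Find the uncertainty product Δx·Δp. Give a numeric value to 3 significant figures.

1.08

Δx = √(⟨x²⟩−⟨x⟩²), Δp = √(⟨p²⟩−⟨p⟩²).
Expand each integrand as polynomial × e^(−2γx²) and use ∫x^(2j)·e^(−2γx²) dx = (2j−1)!!/(4γ)^j · √(π/(2γ)), odd powers → 0; here √(π/(2γ)) = 0.96125. Differentiate with the product rule, d/dx e^(−γx²) = −2γx·e^(−γx²).
Normalization: ∫|φ|² dx = 1.4464.
⟨x⟩ = 0.32721, ⟨x²⟩ = 0.37081 ⇒ Δx = 0.51356.
⟨p⟩ = 0.0000, ⟨p²⟩ = 4.4597 ⇒ Δp = 2.1118.
Δx·Δp = 1.0845.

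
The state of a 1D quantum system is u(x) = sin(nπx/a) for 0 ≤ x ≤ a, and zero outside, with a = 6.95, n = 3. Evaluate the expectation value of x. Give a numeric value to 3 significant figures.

⟨x⟩ = ∫ x·|u|² dx / ∫|u|² dx (integrals over the domain).
With sin²θ = (1 − cos2θ)/2 on 0 ≤ x ≤ a: ∫sin²(nπx/a) dx = a/2, ∫x·sin²(nπx/a) dx = a²/4, ∫x²·sin²(nπx/a) dx = a³·(1/6 − 1/(4n²π²)); higher powers xᵏ the same way, integrating xᵏ·cos(2nπx/a) by parts.
State is unnormalized: ∫|u|² dx = 3.4750, and ∫u*·x·u dx = 12.076, so ⟨x⟩ = 12.076 / 3.4750.
⟨x⟩ = 3.4750.

3.48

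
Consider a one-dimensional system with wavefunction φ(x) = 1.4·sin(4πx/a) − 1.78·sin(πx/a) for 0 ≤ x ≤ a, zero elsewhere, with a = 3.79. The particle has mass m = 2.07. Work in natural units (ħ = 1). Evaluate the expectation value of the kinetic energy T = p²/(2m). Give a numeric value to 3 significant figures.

T = −(ħ²/2m) d²/dx², so ⟨T⟩ = −(ħ²/2m) ∫ φ*·φ'' dx / ∫|φ|² dx; with m = 2.07.
d²/dx² sin(jπx/a) = −(jπ/a)²·sin(jπx/a); on 0 ≤ x ≤ a, ∫sin²(jπx/a) dx = a/2 and ∫sin(jπx/a)·sin(lπx/a) dx = 0 for j ≠ l, so only diagonal terms survive in ∫|φ|² and ∫φ·φ″; ∫φ·φ′ dx = [φ²/2] between the walls = 0.
State is unnormalized: ∫|φ|² dx = 9.7183, and ∫φ*·(−ħ²/2m · φ'') dx = 10.859, so ⟨T⟩ = 10.859 / 9.7183.
⟨T⟩ = 1.1174.

1.12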